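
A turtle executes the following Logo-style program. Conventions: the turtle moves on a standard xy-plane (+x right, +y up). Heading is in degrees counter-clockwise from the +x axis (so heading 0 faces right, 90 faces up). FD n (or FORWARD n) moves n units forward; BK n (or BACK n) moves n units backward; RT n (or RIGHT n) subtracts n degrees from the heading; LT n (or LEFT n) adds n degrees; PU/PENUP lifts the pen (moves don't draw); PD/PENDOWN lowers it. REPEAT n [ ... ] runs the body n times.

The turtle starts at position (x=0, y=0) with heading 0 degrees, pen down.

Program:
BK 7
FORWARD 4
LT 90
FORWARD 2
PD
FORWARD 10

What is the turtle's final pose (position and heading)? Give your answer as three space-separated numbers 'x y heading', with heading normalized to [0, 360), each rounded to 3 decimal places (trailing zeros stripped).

Executing turtle program step by step:
Start: pos=(0,0), heading=0, pen down
BK 7: (0,0) -> (-7,0) [heading=0, draw]
FD 4: (-7,0) -> (-3,0) [heading=0, draw]
LT 90: heading 0 -> 90
FD 2: (-3,0) -> (-3,2) [heading=90, draw]
PD: pen down
FD 10: (-3,2) -> (-3,12) [heading=90, draw]
Final: pos=(-3,12), heading=90, 4 segment(s) drawn

Answer: -3 12 90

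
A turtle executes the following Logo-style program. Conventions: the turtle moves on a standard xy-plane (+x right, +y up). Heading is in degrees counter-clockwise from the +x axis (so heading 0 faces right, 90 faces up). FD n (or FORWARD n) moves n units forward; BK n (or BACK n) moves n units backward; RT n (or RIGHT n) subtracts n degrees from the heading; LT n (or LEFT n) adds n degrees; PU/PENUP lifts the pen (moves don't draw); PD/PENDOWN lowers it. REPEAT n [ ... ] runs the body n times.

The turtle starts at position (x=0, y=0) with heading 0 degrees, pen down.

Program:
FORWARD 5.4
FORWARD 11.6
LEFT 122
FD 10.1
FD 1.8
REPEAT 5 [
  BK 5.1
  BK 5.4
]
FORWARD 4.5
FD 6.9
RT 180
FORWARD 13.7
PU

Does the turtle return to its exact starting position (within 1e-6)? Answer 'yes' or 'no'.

Executing turtle program step by step:
Start: pos=(0,0), heading=0, pen down
FD 5.4: (0,0) -> (5.4,0) [heading=0, draw]
FD 11.6: (5.4,0) -> (17,0) [heading=0, draw]
LT 122: heading 0 -> 122
FD 10.1: (17,0) -> (11.648,8.565) [heading=122, draw]
FD 1.8: (11.648,8.565) -> (10.694,10.092) [heading=122, draw]
REPEAT 5 [
  -- iteration 1/5 --
  BK 5.1: (10.694,10.092) -> (13.397,5.767) [heading=122, draw]
  BK 5.4: (13.397,5.767) -> (16.258,1.187) [heading=122, draw]
  -- iteration 2/5 --
  BK 5.1: (16.258,1.187) -> (18.961,-3.138) [heading=122, draw]
  BK 5.4: (18.961,-3.138) -> (21.822,-7.717) [heading=122, draw]
  -- iteration 3/5 --
  BK 5.1: (21.822,-7.717) -> (24.525,-12.042) [heading=122, draw]
  BK 5.4: (24.525,-12.042) -> (27.386,-16.622) [heading=122, draw]
  -- iteration 4/5 --
  BK 5.1: (27.386,-16.622) -> (30.089,-20.947) [heading=122, draw]
  BK 5.4: (30.089,-20.947) -> (32.951,-25.526) [heading=122, draw]
  -- iteration 5/5 --
  BK 5.1: (32.951,-25.526) -> (35.653,-29.851) [heading=122, draw]
  BK 5.4: (35.653,-29.851) -> (38.515,-34.431) [heading=122, draw]
]
FD 4.5: (38.515,-34.431) -> (36.13,-30.615) [heading=122, draw]
FD 6.9: (36.13,-30.615) -> (32.474,-24.763) [heading=122, draw]
RT 180: heading 122 -> 302
FD 13.7: (32.474,-24.763) -> (39.734,-36.381) [heading=302, draw]
PU: pen up
Final: pos=(39.734,-36.381), heading=302, 17 segment(s) drawn

Start position: (0, 0)
Final position: (39.734, -36.381)
Distance = 53.873; >= 1e-6 -> NOT closed

Answer: no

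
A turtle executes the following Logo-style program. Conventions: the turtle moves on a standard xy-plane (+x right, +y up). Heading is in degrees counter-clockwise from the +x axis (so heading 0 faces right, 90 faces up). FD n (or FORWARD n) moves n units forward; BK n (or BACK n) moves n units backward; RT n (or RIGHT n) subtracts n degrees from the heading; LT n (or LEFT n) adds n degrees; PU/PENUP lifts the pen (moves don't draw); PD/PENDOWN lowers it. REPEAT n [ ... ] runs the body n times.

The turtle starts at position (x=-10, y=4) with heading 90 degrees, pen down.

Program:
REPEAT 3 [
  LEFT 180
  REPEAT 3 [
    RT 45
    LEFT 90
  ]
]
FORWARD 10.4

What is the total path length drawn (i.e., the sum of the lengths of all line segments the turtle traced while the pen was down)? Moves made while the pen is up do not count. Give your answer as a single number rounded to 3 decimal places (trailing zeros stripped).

Answer: 10.4

Derivation:
Executing turtle program step by step:
Start: pos=(-10,4), heading=90, pen down
REPEAT 3 [
  -- iteration 1/3 --
  LT 180: heading 90 -> 270
  REPEAT 3 [
    -- iteration 1/3 --
    RT 45: heading 270 -> 225
    LT 90: heading 225 -> 315
    -- iteration 2/3 --
    RT 45: heading 315 -> 270
    LT 90: heading 270 -> 0
    -- iteration 3/3 --
    RT 45: heading 0 -> 315
    LT 90: heading 315 -> 45
  ]
  -- iteration 2/3 --
  LT 180: heading 45 -> 225
  REPEAT 3 [
    -- iteration 1/3 --
    RT 45: heading 225 -> 180
    LT 90: heading 180 -> 270
    -- iteration 2/3 --
    RT 45: heading 270 -> 225
    LT 90: heading 225 -> 315
    -- iteration 3/3 --
    RT 45: heading 315 -> 270
    LT 90: heading 270 -> 0
  ]
  -- iteration 3/3 --
  LT 180: heading 0 -> 180
  REPEAT 3 [
    -- iteration 1/3 --
    RT 45: heading 180 -> 135
    LT 90: heading 135 -> 225
    -- iteration 2/3 --
    RT 45: heading 225 -> 180
    LT 90: heading 180 -> 270
    -- iteration 3/3 --
    RT 45: heading 270 -> 225
    LT 90: heading 225 -> 315
  ]
]
FD 10.4: (-10,4) -> (-2.646,-3.354) [heading=315, draw]
Final: pos=(-2.646,-3.354), heading=315, 1 segment(s) drawn

Segment lengths:
  seg 1: (-10,4) -> (-2.646,-3.354), length = 10.4
Total = 10.4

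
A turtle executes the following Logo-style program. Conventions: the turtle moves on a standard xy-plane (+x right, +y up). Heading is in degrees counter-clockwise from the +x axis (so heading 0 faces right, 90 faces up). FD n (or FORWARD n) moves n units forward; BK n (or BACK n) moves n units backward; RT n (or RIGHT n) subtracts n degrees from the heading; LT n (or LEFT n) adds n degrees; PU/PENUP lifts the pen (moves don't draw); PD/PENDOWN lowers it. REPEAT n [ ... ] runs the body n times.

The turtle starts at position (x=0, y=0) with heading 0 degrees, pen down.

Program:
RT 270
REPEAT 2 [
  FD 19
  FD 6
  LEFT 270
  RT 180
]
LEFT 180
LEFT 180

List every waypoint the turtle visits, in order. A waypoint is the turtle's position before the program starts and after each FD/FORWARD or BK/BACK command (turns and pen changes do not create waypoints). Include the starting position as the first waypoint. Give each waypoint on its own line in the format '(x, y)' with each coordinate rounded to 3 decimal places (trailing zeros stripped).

Answer: (0, 0)
(0, 19)
(0, 25)
(-19, 25)
(-25, 25)

Derivation:
Executing turtle program step by step:
Start: pos=(0,0), heading=0, pen down
RT 270: heading 0 -> 90
REPEAT 2 [
  -- iteration 1/2 --
  FD 19: (0,0) -> (0,19) [heading=90, draw]
  FD 6: (0,19) -> (0,25) [heading=90, draw]
  LT 270: heading 90 -> 0
  RT 180: heading 0 -> 180
  -- iteration 2/2 --
  FD 19: (0,25) -> (-19,25) [heading=180, draw]
  FD 6: (-19,25) -> (-25,25) [heading=180, draw]
  LT 270: heading 180 -> 90
  RT 180: heading 90 -> 270
]
LT 180: heading 270 -> 90
LT 180: heading 90 -> 270
Final: pos=(-25,25), heading=270, 4 segment(s) drawn
Waypoints (5 total):
(0, 0)
(0, 19)
(0, 25)
(-19, 25)
(-25, 25)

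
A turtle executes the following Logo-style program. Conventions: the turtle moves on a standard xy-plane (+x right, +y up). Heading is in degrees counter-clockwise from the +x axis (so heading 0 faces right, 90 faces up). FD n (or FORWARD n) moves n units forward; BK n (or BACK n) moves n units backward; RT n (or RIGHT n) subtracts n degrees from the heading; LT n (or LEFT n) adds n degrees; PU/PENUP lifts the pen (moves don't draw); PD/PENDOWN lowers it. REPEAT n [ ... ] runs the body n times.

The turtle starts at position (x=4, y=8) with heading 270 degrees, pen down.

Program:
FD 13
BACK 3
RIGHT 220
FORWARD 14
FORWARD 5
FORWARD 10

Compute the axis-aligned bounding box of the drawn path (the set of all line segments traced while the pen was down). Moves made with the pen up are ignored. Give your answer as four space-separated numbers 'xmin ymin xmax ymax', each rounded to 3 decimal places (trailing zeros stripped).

Executing turtle program step by step:
Start: pos=(4,8), heading=270, pen down
FD 13: (4,8) -> (4,-5) [heading=270, draw]
BK 3: (4,-5) -> (4,-2) [heading=270, draw]
RT 220: heading 270 -> 50
FD 14: (4,-2) -> (12.999,8.725) [heading=50, draw]
FD 5: (12.999,8.725) -> (16.213,12.555) [heading=50, draw]
FD 10: (16.213,12.555) -> (22.641,20.215) [heading=50, draw]
Final: pos=(22.641,20.215), heading=50, 5 segment(s) drawn

Segment endpoints: x in {4, 4, 4, 12.999, 16.213, 22.641}, y in {-5, -2, 8, 8.725, 12.555, 20.215}
xmin=4, ymin=-5, xmax=22.641, ymax=20.215

Answer: 4 -5 22.641 20.215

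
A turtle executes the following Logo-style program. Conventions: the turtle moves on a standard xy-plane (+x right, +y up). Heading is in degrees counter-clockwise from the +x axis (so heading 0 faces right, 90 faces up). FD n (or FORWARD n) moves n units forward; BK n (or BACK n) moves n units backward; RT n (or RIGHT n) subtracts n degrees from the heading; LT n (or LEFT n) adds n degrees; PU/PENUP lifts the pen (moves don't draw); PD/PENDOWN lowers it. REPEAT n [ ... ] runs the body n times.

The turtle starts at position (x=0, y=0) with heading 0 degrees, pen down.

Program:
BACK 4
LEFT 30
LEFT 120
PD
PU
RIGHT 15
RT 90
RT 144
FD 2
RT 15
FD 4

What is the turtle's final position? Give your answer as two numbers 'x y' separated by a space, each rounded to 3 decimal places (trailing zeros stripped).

Executing turtle program step by step:
Start: pos=(0,0), heading=0, pen down
BK 4: (0,0) -> (-4,0) [heading=0, draw]
LT 30: heading 0 -> 30
LT 120: heading 30 -> 150
PD: pen down
PU: pen up
RT 15: heading 150 -> 135
RT 90: heading 135 -> 45
RT 144: heading 45 -> 261
FD 2: (-4,0) -> (-4.313,-1.975) [heading=261, move]
RT 15: heading 261 -> 246
FD 4: (-4.313,-1.975) -> (-5.94,-5.63) [heading=246, move]
Final: pos=(-5.94,-5.63), heading=246, 1 segment(s) drawn

Answer: -5.94 -5.63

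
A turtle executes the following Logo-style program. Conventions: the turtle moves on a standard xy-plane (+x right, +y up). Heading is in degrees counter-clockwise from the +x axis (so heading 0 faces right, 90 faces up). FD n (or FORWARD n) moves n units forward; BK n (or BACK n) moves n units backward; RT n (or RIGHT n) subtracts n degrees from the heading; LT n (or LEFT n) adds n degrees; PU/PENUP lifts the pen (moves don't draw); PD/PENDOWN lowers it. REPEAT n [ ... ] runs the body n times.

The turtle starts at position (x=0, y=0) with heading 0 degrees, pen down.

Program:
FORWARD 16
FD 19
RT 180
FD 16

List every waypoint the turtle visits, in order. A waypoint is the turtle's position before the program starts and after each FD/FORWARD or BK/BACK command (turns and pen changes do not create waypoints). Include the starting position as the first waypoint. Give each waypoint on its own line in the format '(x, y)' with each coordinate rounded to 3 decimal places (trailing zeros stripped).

Answer: (0, 0)
(16, 0)
(35, 0)
(19, 0)

Derivation:
Executing turtle program step by step:
Start: pos=(0,0), heading=0, pen down
FD 16: (0,0) -> (16,0) [heading=0, draw]
FD 19: (16,0) -> (35,0) [heading=0, draw]
RT 180: heading 0 -> 180
FD 16: (35,0) -> (19,0) [heading=180, draw]
Final: pos=(19,0), heading=180, 3 segment(s) drawn
Waypoints (4 total):
(0, 0)
(16, 0)
(35, 0)
(19, 0)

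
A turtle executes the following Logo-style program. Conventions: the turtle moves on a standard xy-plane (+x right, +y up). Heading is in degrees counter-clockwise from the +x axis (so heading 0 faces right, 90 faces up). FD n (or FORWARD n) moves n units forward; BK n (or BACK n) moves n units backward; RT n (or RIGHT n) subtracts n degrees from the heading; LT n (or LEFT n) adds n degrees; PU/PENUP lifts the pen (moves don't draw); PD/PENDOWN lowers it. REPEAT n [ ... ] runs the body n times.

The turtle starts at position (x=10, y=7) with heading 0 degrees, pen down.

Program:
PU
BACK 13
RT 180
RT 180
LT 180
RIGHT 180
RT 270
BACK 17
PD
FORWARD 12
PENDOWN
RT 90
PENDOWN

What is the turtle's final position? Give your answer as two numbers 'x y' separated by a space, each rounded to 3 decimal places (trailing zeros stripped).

Answer: -3 2

Derivation:
Executing turtle program step by step:
Start: pos=(10,7), heading=0, pen down
PU: pen up
BK 13: (10,7) -> (-3,7) [heading=0, move]
RT 180: heading 0 -> 180
RT 180: heading 180 -> 0
LT 180: heading 0 -> 180
RT 180: heading 180 -> 0
RT 270: heading 0 -> 90
BK 17: (-3,7) -> (-3,-10) [heading=90, move]
PD: pen down
FD 12: (-3,-10) -> (-3,2) [heading=90, draw]
PD: pen down
RT 90: heading 90 -> 0
PD: pen down
Final: pos=(-3,2), heading=0, 1 segment(s) drawn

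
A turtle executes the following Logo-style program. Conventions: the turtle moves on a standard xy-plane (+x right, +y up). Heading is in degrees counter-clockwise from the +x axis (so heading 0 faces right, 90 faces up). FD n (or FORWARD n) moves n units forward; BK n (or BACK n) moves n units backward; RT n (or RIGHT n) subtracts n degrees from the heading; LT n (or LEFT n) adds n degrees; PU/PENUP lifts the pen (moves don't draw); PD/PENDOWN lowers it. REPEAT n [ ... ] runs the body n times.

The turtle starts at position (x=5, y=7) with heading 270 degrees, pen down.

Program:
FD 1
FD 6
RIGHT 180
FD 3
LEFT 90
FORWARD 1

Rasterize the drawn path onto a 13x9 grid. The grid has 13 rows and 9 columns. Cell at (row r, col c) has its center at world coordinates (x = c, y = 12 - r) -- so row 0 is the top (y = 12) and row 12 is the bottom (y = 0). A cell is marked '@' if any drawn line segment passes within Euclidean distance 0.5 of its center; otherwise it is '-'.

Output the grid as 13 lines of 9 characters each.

Answer: ---------
---------
---------
---------
---------
-----@---
-----@---
-----@---
-----@---
----@@---
-----@---
-----@---
-----@---

Derivation:
Segment 0: (5,7) -> (5,6)
Segment 1: (5,6) -> (5,0)
Segment 2: (5,0) -> (5,3)
Segment 3: (5,3) -> (4,3)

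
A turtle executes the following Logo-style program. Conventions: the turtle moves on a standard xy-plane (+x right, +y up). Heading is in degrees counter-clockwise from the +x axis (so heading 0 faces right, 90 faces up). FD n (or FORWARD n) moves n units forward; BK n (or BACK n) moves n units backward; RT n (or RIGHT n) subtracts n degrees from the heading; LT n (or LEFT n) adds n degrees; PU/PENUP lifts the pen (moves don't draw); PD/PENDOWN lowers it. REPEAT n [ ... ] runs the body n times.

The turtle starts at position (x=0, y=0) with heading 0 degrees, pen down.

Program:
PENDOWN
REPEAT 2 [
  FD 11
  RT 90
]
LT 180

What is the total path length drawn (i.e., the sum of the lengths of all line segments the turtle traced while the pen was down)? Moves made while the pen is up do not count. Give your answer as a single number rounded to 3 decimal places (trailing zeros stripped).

Answer: 22

Derivation:
Executing turtle program step by step:
Start: pos=(0,0), heading=0, pen down
PD: pen down
REPEAT 2 [
  -- iteration 1/2 --
  FD 11: (0,0) -> (11,0) [heading=0, draw]
  RT 90: heading 0 -> 270
  -- iteration 2/2 --
  FD 11: (11,0) -> (11,-11) [heading=270, draw]
  RT 90: heading 270 -> 180
]
LT 180: heading 180 -> 0
Final: pos=(11,-11), heading=0, 2 segment(s) drawn

Segment lengths:
  seg 1: (0,0) -> (11,0), length = 11
  seg 2: (11,0) -> (11,-11), length = 11
Total = 22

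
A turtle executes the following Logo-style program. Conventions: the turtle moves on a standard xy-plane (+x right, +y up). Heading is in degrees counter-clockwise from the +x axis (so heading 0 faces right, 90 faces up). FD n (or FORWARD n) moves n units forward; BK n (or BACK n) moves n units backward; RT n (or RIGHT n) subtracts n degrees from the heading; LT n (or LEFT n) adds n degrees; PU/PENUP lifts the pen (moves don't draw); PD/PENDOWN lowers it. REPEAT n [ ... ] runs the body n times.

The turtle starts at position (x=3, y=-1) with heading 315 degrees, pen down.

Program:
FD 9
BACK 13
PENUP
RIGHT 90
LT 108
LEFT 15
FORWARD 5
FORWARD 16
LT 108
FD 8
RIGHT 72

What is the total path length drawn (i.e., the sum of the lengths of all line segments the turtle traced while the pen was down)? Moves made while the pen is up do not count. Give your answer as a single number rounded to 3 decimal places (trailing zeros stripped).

Answer: 22

Derivation:
Executing turtle program step by step:
Start: pos=(3,-1), heading=315, pen down
FD 9: (3,-1) -> (9.364,-7.364) [heading=315, draw]
BK 13: (9.364,-7.364) -> (0.172,1.828) [heading=315, draw]
PU: pen up
RT 90: heading 315 -> 225
LT 108: heading 225 -> 333
LT 15: heading 333 -> 348
FD 5: (0.172,1.828) -> (5.062,0.789) [heading=348, move]
FD 16: (5.062,0.789) -> (20.713,-2.538) [heading=348, move]
LT 108: heading 348 -> 96
FD 8: (20.713,-2.538) -> (19.876,5.418) [heading=96, move]
RT 72: heading 96 -> 24
Final: pos=(19.876,5.418), heading=24, 2 segment(s) drawn

Segment lengths:
  seg 1: (3,-1) -> (9.364,-7.364), length = 9
  seg 2: (9.364,-7.364) -> (0.172,1.828), length = 13
Total = 22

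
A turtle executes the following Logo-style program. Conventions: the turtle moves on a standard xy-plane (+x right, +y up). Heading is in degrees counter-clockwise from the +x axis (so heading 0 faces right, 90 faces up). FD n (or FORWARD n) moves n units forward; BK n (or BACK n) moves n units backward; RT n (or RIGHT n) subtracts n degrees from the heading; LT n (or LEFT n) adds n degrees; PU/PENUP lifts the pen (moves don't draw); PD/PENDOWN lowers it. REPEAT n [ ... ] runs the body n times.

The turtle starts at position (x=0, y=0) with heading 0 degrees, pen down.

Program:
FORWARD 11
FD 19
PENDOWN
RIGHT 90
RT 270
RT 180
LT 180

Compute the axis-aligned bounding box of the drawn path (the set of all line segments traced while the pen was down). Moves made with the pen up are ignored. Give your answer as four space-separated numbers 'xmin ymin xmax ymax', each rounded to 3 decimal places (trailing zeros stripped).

Executing turtle program step by step:
Start: pos=(0,0), heading=0, pen down
FD 11: (0,0) -> (11,0) [heading=0, draw]
FD 19: (11,0) -> (30,0) [heading=0, draw]
PD: pen down
RT 90: heading 0 -> 270
RT 270: heading 270 -> 0
RT 180: heading 0 -> 180
LT 180: heading 180 -> 0
Final: pos=(30,0), heading=0, 2 segment(s) drawn

Segment endpoints: x in {0, 11, 30}, y in {0}
xmin=0, ymin=0, xmax=30, ymax=0

Answer: 0 0 30 0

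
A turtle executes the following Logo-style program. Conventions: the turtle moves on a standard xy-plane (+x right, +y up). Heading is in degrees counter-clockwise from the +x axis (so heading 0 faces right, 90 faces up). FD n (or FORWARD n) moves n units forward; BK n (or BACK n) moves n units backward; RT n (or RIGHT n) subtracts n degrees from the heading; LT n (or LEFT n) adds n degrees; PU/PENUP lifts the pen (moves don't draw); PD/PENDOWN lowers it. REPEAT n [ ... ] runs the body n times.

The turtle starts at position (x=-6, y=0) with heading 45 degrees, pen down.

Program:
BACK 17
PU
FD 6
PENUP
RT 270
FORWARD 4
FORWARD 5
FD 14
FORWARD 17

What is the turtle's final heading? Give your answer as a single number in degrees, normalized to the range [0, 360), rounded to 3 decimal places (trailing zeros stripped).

Answer: 135

Derivation:
Executing turtle program step by step:
Start: pos=(-6,0), heading=45, pen down
BK 17: (-6,0) -> (-18.021,-12.021) [heading=45, draw]
PU: pen up
FD 6: (-18.021,-12.021) -> (-13.778,-7.778) [heading=45, move]
PU: pen up
RT 270: heading 45 -> 135
FD 4: (-13.778,-7.778) -> (-16.607,-4.95) [heading=135, move]
FD 5: (-16.607,-4.95) -> (-20.142,-1.414) [heading=135, move]
FD 14: (-20.142,-1.414) -> (-30.042,8.485) [heading=135, move]
FD 17: (-30.042,8.485) -> (-42.062,20.506) [heading=135, move]
Final: pos=(-42.062,20.506), heading=135, 1 segment(s) drawn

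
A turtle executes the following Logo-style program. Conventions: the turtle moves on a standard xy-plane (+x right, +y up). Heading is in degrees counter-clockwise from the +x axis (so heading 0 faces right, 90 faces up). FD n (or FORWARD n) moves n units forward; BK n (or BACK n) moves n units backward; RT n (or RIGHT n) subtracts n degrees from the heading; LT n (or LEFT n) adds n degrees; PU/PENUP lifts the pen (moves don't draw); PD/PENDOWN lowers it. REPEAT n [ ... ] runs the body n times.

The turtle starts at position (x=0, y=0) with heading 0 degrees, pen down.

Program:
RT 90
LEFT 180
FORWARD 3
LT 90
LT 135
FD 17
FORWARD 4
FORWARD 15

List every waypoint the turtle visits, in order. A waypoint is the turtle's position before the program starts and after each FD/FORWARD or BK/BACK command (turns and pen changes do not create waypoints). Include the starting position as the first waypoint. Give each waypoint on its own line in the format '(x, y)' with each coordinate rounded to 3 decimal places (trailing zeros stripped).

Executing turtle program step by step:
Start: pos=(0,0), heading=0, pen down
RT 90: heading 0 -> 270
LT 180: heading 270 -> 90
FD 3: (0,0) -> (0,3) [heading=90, draw]
LT 90: heading 90 -> 180
LT 135: heading 180 -> 315
FD 17: (0,3) -> (12.021,-9.021) [heading=315, draw]
FD 4: (12.021,-9.021) -> (14.849,-11.849) [heading=315, draw]
FD 15: (14.849,-11.849) -> (25.456,-22.456) [heading=315, draw]
Final: pos=(25.456,-22.456), heading=315, 4 segment(s) drawn
Waypoints (5 total):
(0, 0)
(0, 3)
(12.021, -9.021)
(14.849, -11.849)
(25.456, -22.456)

Answer: (0, 0)
(0, 3)
(12.021, -9.021)
(14.849, -11.849)
(25.456, -22.456)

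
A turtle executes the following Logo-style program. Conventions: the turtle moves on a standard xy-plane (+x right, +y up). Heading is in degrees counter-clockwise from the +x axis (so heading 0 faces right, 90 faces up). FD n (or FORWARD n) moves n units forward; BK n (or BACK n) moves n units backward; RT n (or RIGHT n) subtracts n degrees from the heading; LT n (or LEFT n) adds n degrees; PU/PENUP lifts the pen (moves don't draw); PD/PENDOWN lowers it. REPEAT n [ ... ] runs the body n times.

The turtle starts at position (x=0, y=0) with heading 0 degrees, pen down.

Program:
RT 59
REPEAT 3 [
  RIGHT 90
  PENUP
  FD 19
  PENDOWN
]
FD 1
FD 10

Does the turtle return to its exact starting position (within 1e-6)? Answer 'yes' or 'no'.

Executing turtle program step by step:
Start: pos=(0,0), heading=0, pen down
RT 59: heading 0 -> 301
REPEAT 3 [
  -- iteration 1/3 --
  RT 90: heading 301 -> 211
  PU: pen up
  FD 19: (0,0) -> (-16.286,-9.786) [heading=211, move]
  PD: pen down
  -- iteration 2/3 --
  RT 90: heading 211 -> 121
  PU: pen up
  FD 19: (-16.286,-9.786) -> (-26.072,6.5) [heading=121, move]
  PD: pen down
  -- iteration 3/3 --
  RT 90: heading 121 -> 31
  PU: pen up
  FD 19: (-26.072,6.5) -> (-9.786,16.286) [heading=31, move]
  PD: pen down
]
FD 1: (-9.786,16.286) -> (-8.929,16.801) [heading=31, draw]
FD 10: (-8.929,16.801) -> (-0.357,21.952) [heading=31, draw]
Final: pos=(-0.357,21.952), heading=31, 2 segment(s) drawn

Start position: (0, 0)
Final position: (-0.357, 21.952)
Distance = 21.954; >= 1e-6 -> NOT closed

Answer: no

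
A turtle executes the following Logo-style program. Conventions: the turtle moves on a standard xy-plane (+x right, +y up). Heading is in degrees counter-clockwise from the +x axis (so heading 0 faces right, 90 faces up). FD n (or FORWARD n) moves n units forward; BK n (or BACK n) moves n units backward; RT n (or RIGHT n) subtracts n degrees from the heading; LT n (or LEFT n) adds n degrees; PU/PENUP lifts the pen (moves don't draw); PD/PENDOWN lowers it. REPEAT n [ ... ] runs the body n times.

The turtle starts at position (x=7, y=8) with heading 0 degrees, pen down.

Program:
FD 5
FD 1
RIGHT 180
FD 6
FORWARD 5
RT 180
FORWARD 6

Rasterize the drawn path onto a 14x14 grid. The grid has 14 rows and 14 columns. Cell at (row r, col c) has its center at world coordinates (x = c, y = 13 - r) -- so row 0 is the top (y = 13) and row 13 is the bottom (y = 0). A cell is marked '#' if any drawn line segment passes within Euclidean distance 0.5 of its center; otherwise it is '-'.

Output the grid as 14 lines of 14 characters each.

Segment 0: (7,8) -> (12,8)
Segment 1: (12,8) -> (13,8)
Segment 2: (13,8) -> (7,8)
Segment 3: (7,8) -> (2,8)
Segment 4: (2,8) -> (8,8)

Answer: --------------
--------------
--------------
--------------
--------------
--############
--------------
--------------
--------------
--------------
--------------
--------------
--------------
--------------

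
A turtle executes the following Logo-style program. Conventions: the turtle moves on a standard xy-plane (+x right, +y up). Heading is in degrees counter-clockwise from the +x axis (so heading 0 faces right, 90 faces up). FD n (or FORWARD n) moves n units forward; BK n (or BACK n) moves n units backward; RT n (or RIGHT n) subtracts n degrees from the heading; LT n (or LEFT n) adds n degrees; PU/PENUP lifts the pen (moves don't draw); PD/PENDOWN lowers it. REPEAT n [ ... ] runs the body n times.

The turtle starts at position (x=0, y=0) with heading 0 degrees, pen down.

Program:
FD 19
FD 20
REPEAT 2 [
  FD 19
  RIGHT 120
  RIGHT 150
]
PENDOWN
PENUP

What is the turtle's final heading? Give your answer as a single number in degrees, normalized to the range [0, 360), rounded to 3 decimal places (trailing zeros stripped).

Executing turtle program step by step:
Start: pos=(0,0), heading=0, pen down
FD 19: (0,0) -> (19,0) [heading=0, draw]
FD 20: (19,0) -> (39,0) [heading=0, draw]
REPEAT 2 [
  -- iteration 1/2 --
  FD 19: (39,0) -> (58,0) [heading=0, draw]
  RT 120: heading 0 -> 240
  RT 150: heading 240 -> 90
  -- iteration 2/2 --
  FD 19: (58,0) -> (58,19) [heading=90, draw]
  RT 120: heading 90 -> 330
  RT 150: heading 330 -> 180
]
PD: pen down
PU: pen up
Final: pos=(58,19), heading=180, 4 segment(s) drawn

Answer: 180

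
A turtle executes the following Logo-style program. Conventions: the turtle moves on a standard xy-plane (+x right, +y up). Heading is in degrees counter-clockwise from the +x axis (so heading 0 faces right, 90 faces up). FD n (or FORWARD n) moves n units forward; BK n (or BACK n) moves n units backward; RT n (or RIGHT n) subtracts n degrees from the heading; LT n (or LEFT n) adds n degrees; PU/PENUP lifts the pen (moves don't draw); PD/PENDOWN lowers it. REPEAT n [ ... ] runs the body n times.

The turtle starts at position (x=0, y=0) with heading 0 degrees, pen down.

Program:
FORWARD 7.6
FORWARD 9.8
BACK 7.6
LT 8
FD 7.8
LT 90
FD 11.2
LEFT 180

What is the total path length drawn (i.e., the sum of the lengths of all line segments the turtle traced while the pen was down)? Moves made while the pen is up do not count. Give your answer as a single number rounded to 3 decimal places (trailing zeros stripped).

Answer: 44

Derivation:
Executing turtle program step by step:
Start: pos=(0,0), heading=0, pen down
FD 7.6: (0,0) -> (7.6,0) [heading=0, draw]
FD 9.8: (7.6,0) -> (17.4,0) [heading=0, draw]
BK 7.6: (17.4,0) -> (9.8,0) [heading=0, draw]
LT 8: heading 0 -> 8
FD 7.8: (9.8,0) -> (17.524,1.086) [heading=8, draw]
LT 90: heading 8 -> 98
FD 11.2: (17.524,1.086) -> (15.965,12.177) [heading=98, draw]
LT 180: heading 98 -> 278
Final: pos=(15.965,12.177), heading=278, 5 segment(s) drawn

Segment lengths:
  seg 1: (0,0) -> (7.6,0), length = 7.6
  seg 2: (7.6,0) -> (17.4,0), length = 9.8
  seg 3: (17.4,0) -> (9.8,0), length = 7.6
  seg 4: (9.8,0) -> (17.524,1.086), length = 7.8
  seg 5: (17.524,1.086) -> (15.965,12.177), length = 11.2
Total = 44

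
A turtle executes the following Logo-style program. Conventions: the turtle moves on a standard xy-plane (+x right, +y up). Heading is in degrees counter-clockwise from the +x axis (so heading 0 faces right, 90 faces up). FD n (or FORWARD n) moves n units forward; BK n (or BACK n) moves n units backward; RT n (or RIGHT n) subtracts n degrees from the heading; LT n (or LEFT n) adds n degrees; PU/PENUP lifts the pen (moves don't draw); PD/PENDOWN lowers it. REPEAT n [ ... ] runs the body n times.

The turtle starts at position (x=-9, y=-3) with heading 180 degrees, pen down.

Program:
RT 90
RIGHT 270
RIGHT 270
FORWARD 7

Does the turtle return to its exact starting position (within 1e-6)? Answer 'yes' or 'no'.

Executing turtle program step by step:
Start: pos=(-9,-3), heading=180, pen down
RT 90: heading 180 -> 90
RT 270: heading 90 -> 180
RT 270: heading 180 -> 270
FD 7: (-9,-3) -> (-9,-10) [heading=270, draw]
Final: pos=(-9,-10), heading=270, 1 segment(s) drawn

Start position: (-9, -3)
Final position: (-9, -10)
Distance = 7; >= 1e-6 -> NOT closed

Answer: no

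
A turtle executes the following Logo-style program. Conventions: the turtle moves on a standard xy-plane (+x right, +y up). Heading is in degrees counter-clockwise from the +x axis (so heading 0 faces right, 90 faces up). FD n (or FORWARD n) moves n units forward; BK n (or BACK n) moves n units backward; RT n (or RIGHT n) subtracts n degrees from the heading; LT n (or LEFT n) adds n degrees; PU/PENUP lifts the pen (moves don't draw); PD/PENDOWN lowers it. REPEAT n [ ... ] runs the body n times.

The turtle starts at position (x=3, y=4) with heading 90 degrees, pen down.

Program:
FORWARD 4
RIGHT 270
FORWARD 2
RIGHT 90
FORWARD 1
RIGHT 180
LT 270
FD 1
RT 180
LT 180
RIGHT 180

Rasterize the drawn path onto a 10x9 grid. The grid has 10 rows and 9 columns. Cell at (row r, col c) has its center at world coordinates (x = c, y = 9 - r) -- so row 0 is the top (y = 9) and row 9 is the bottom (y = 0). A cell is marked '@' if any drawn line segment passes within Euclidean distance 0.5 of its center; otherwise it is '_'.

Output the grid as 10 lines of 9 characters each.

Segment 0: (3,4) -> (3,8)
Segment 1: (3,8) -> (1,8)
Segment 2: (1,8) -> (1,9)
Segment 3: (1,9) -> (0,9)

Answer: @@_______
_@@@_____
___@_____
___@_____
___@_____
___@_____
_________
_________
_________
_________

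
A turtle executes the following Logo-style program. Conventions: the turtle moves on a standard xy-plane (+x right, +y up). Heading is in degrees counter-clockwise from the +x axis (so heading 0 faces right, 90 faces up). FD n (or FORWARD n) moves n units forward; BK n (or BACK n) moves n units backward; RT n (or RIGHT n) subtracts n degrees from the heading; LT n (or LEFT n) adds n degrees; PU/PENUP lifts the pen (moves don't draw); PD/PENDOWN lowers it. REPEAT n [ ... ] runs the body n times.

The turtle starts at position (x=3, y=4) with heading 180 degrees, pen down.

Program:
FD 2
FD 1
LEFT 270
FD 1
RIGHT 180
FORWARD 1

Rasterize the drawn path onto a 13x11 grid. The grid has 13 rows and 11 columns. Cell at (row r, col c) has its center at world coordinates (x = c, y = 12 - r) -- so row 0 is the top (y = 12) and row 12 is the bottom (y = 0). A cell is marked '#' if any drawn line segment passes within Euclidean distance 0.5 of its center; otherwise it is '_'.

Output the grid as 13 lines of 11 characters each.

Answer: ___________
___________
___________
___________
___________
___________
___________
#__________
####_______
___________
___________
___________
___________

Derivation:
Segment 0: (3,4) -> (1,4)
Segment 1: (1,4) -> (0,4)
Segment 2: (0,4) -> (0,5)
Segment 3: (0,5) -> (0,4)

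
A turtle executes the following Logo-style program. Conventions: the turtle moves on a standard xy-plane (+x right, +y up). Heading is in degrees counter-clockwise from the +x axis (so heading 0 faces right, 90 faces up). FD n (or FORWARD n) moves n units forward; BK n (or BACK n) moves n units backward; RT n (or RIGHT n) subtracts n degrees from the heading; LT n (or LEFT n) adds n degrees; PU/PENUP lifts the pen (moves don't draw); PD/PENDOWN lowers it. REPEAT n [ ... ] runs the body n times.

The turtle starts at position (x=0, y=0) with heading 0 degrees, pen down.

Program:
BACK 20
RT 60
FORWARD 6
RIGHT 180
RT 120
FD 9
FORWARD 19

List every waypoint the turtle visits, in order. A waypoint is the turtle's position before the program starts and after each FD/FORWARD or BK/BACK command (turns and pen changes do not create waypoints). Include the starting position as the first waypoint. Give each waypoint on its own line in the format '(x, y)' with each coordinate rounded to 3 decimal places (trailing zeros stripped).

Answer: (0, 0)
(-20, 0)
(-17, -5.196)
(-8, -5.196)
(11, -5.196)

Derivation:
Executing turtle program step by step:
Start: pos=(0,0), heading=0, pen down
BK 20: (0,0) -> (-20,0) [heading=0, draw]
RT 60: heading 0 -> 300
FD 6: (-20,0) -> (-17,-5.196) [heading=300, draw]
RT 180: heading 300 -> 120
RT 120: heading 120 -> 0
FD 9: (-17,-5.196) -> (-8,-5.196) [heading=0, draw]
FD 19: (-8,-5.196) -> (11,-5.196) [heading=0, draw]
Final: pos=(11,-5.196), heading=0, 4 segment(s) drawn
Waypoints (5 total):
(0, 0)
(-20, 0)
(-17, -5.196)
(-8, -5.196)
(11, -5.196)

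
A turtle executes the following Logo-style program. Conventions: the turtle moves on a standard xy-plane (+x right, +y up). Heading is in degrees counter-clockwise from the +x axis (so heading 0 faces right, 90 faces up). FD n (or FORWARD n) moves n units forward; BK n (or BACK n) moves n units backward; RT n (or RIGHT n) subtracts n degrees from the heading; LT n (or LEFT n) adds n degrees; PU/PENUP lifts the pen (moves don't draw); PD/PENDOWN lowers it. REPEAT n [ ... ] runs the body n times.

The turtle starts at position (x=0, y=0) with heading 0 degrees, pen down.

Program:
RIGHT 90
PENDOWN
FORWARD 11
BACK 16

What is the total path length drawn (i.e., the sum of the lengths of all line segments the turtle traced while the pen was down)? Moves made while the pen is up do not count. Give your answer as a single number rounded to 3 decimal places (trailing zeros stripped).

Answer: 27

Derivation:
Executing turtle program step by step:
Start: pos=(0,0), heading=0, pen down
RT 90: heading 0 -> 270
PD: pen down
FD 11: (0,0) -> (0,-11) [heading=270, draw]
BK 16: (0,-11) -> (0,5) [heading=270, draw]
Final: pos=(0,5), heading=270, 2 segment(s) drawn

Segment lengths:
  seg 1: (0,0) -> (0,-11), length = 11
  seg 2: (0,-11) -> (0,5), length = 16
Total = 27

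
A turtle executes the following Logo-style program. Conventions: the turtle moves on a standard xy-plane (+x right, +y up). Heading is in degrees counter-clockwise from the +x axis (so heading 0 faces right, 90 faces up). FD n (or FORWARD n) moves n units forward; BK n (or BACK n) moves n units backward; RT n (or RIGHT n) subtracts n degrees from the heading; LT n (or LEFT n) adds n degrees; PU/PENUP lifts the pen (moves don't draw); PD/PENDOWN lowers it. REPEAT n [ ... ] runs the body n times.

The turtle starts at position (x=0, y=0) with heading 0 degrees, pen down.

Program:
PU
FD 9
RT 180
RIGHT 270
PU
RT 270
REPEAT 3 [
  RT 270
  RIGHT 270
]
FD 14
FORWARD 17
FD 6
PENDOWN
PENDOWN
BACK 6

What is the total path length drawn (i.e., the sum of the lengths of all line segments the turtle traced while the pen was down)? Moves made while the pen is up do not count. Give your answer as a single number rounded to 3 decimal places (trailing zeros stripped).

Executing turtle program step by step:
Start: pos=(0,0), heading=0, pen down
PU: pen up
FD 9: (0,0) -> (9,0) [heading=0, move]
RT 180: heading 0 -> 180
RT 270: heading 180 -> 270
PU: pen up
RT 270: heading 270 -> 0
REPEAT 3 [
  -- iteration 1/3 --
  RT 270: heading 0 -> 90
  RT 270: heading 90 -> 180
  -- iteration 2/3 --
  RT 270: heading 180 -> 270
  RT 270: heading 270 -> 0
  -- iteration 3/3 --
  RT 270: heading 0 -> 90
  RT 270: heading 90 -> 180
]
FD 14: (9,0) -> (-5,0) [heading=180, move]
FD 17: (-5,0) -> (-22,0) [heading=180, move]
FD 6: (-22,0) -> (-28,0) [heading=180, move]
PD: pen down
PD: pen down
BK 6: (-28,0) -> (-22,0) [heading=180, draw]
Final: pos=(-22,0), heading=180, 1 segment(s) drawn

Segment lengths:
  seg 1: (-28,0) -> (-22,0), length = 6
Total = 6

Answer: 6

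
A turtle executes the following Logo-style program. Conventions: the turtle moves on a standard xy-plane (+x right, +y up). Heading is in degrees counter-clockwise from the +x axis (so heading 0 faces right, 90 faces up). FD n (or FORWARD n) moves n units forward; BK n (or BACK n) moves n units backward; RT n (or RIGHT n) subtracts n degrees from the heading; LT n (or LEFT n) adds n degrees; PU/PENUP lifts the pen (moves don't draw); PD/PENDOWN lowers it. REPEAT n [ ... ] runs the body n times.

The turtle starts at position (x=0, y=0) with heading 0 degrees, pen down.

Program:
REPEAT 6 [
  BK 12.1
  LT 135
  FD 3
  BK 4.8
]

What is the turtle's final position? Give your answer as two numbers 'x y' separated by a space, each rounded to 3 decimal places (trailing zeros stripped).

Answer: -8.029 2.271

Derivation:
Executing turtle program step by step:
Start: pos=(0,0), heading=0, pen down
REPEAT 6 [
  -- iteration 1/6 --
  BK 12.1: (0,0) -> (-12.1,0) [heading=0, draw]
  LT 135: heading 0 -> 135
  FD 3: (-12.1,0) -> (-14.221,2.121) [heading=135, draw]
  BK 4.8: (-14.221,2.121) -> (-10.827,-1.273) [heading=135, draw]
  -- iteration 2/6 --
  BK 12.1: (-10.827,-1.273) -> (-2.271,-9.829) [heading=135, draw]
  LT 135: heading 135 -> 270
  FD 3: (-2.271,-9.829) -> (-2.271,-12.829) [heading=270, draw]
  BK 4.8: (-2.271,-12.829) -> (-2.271,-8.029) [heading=270, draw]
  -- iteration 3/6 --
  BK 12.1: (-2.271,-8.029) -> (-2.271,4.071) [heading=270, draw]
  LT 135: heading 270 -> 45
  FD 3: (-2.271,4.071) -> (-0.15,6.193) [heading=45, draw]
  BK 4.8: (-0.15,6.193) -> (-3.544,2.798) [heading=45, draw]
  -- iteration 4/6 --
  BK 12.1: (-3.544,2.798) -> (-12.1,-5.758) [heading=45, draw]
  LT 135: heading 45 -> 180
  FD 3: (-12.1,-5.758) -> (-15.1,-5.758) [heading=180, draw]
  BK 4.8: (-15.1,-5.758) -> (-10.3,-5.758) [heading=180, draw]
  -- iteration 5/6 --
  BK 12.1: (-10.3,-5.758) -> (1.8,-5.758) [heading=180, draw]
  LT 135: heading 180 -> 315
  FD 3: (1.8,-5.758) -> (3.921,-7.879) [heading=315, draw]
  BK 4.8: (3.921,-7.879) -> (0.527,-4.485) [heading=315, draw]
  -- iteration 6/6 --
  BK 12.1: (0.527,-4.485) -> (-8.029,4.071) [heading=315, draw]
  LT 135: heading 315 -> 90
  FD 3: (-8.029,4.071) -> (-8.029,7.071) [heading=90, draw]
  BK 4.8: (-8.029,7.071) -> (-8.029,2.271) [heading=90, draw]
]
Final: pos=(-8.029,2.271), heading=90, 18 segment(s) drawn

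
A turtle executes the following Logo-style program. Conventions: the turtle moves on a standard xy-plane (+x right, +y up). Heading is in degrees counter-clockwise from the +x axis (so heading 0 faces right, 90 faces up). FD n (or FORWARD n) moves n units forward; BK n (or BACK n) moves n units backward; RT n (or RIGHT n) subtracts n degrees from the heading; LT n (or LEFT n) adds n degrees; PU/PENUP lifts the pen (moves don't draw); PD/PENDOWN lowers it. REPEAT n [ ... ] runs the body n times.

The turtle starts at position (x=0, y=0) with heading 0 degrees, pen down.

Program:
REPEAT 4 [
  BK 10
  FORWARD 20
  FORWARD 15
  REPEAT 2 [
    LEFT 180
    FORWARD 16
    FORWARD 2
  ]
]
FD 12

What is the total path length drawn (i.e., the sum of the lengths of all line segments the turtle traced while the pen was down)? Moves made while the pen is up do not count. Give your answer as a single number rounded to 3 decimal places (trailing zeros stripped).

Answer: 336

Derivation:
Executing turtle program step by step:
Start: pos=(0,0), heading=0, pen down
REPEAT 4 [
  -- iteration 1/4 --
  BK 10: (0,0) -> (-10,0) [heading=0, draw]
  FD 20: (-10,0) -> (10,0) [heading=0, draw]
  FD 15: (10,0) -> (25,0) [heading=0, draw]
  REPEAT 2 [
    -- iteration 1/2 --
    LT 180: heading 0 -> 180
    FD 16: (25,0) -> (9,0) [heading=180, draw]
    FD 2: (9,0) -> (7,0) [heading=180, draw]
    -- iteration 2/2 --
    LT 180: heading 180 -> 0
    FD 16: (7,0) -> (23,0) [heading=0, draw]
    FD 2: (23,0) -> (25,0) [heading=0, draw]
  ]
  -- iteration 2/4 --
  BK 10: (25,0) -> (15,0) [heading=0, draw]
  FD 20: (15,0) -> (35,0) [heading=0, draw]
  FD 15: (35,0) -> (50,0) [heading=0, draw]
  REPEAT 2 [
    -- iteration 1/2 --
    LT 180: heading 0 -> 180
    FD 16: (50,0) -> (34,0) [heading=180, draw]
    FD 2: (34,0) -> (32,0) [heading=180, draw]
    -- iteration 2/2 --
    LT 180: heading 180 -> 0
    FD 16: (32,0) -> (48,0) [heading=0, draw]
    FD 2: (48,0) -> (50,0) [heading=0, draw]
  ]
  -- iteration 3/4 --
  BK 10: (50,0) -> (40,0) [heading=0, draw]
  FD 20: (40,0) -> (60,0) [heading=0, draw]
  FD 15: (60,0) -> (75,0) [heading=0, draw]
  REPEAT 2 [
    -- iteration 1/2 --
    LT 180: heading 0 -> 180
    FD 16: (75,0) -> (59,0) [heading=180, draw]
    FD 2: (59,0) -> (57,0) [heading=180, draw]
    -- iteration 2/2 --
    LT 180: heading 180 -> 0
    FD 16: (57,0) -> (73,0) [heading=0, draw]
    FD 2: (73,0) -> (75,0) [heading=0, draw]
  ]
  -- iteration 4/4 --
  BK 10: (75,0) -> (65,0) [heading=0, draw]
  FD 20: (65,0) -> (85,0) [heading=0, draw]
  FD 15: (85,0) -> (100,0) [heading=0, draw]
  REPEAT 2 [
    -- iteration 1/2 --
    LT 180: heading 0 -> 180
    FD 16: (100,0) -> (84,0) [heading=180, draw]
    FD 2: (84,0) -> (82,0) [heading=180, draw]
    -- iteration 2/2 --
    LT 180: heading 180 -> 0
    FD 16: (82,0) -> (98,0) [heading=0, draw]
    FD 2: (98,0) -> (100,0) [heading=0, draw]
  ]
]
FD 12: (100,0) -> (112,0) [heading=0, draw]
Final: pos=(112,0), heading=0, 29 segment(s) drawn

Segment lengths:
  seg 1: (0,0) -> (-10,0), length = 10
  seg 2: (-10,0) -> (10,0), length = 20
  seg 3: (10,0) -> (25,0), length = 15
  seg 4: (25,0) -> (9,0), length = 16
  seg 5: (9,0) -> (7,0), length = 2
  seg 6: (7,0) -> (23,0), length = 16
  seg 7: (23,0) -> (25,0), length = 2
  seg 8: (25,0) -> (15,0), length = 10
  seg 9: (15,0) -> (35,0), length = 20
  seg 10: (35,0) -> (50,0), length = 15
  seg 11: (50,0) -> (34,0), length = 16
  seg 12: (34,0) -> (32,0), length = 2
  seg 13: (32,0) -> (48,0), length = 16
  seg 14: (48,0) -> (50,0), length = 2
  seg 15: (50,0) -> (40,0), length = 10
  seg 16: (40,0) -> (60,0), length = 20
  seg 17: (60,0) -> (75,0), length = 15
  seg 18: (75,0) -> (59,0), length = 16
  seg 19: (59,0) -> (57,0), length = 2
  seg 20: (57,0) -> (73,0), length = 16
  seg 21: (73,0) -> (75,0), length = 2
  seg 22: (75,0) -> (65,0), length = 10
  seg 23: (65,0) -> (85,0), length = 20
  seg 24: (85,0) -> (100,0), length = 15
  seg 25: (100,0) -> (84,0), length = 16
  seg 26: (84,0) -> (82,0), length = 2
  seg 27: (82,0) -> (98,0), length = 16
  seg 28: (98,0) -> (100,0), length = 2
  seg 29: (100,0) -> (112,0), length = 12
Total = 336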